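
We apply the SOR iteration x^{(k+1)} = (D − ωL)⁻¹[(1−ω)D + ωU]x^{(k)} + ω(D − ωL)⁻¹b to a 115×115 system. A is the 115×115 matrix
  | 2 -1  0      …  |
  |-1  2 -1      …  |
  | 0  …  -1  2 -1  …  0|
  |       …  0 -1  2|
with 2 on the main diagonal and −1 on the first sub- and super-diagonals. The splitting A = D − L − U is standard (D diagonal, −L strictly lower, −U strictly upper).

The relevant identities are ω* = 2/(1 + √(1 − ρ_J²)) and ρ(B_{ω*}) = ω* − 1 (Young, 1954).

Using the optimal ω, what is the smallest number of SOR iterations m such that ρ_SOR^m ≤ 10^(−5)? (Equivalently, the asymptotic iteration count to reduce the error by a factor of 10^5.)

m = 213

With n=115, ρ(Jacobi) = cos(π/116) = 0.9996333.
√(1−ρ_J²) simplifies to sin(π/116) = 0.0270794.
ω* = 2/(1 + 0.0270794) = 2/1.0270794 = 1.9472691.
At ω = 1.9472691 every |λ(B_ω)| = ω−1, so ρ_SOR = 0.9472691.
ρ_SOR^m ≤ 10^(−5) ⇔ m ≥ 5·ln10/(−ln 0.9472691) = 11.5129/0.0541721 = 212.525; m = ⌈212.525⌉ = 213.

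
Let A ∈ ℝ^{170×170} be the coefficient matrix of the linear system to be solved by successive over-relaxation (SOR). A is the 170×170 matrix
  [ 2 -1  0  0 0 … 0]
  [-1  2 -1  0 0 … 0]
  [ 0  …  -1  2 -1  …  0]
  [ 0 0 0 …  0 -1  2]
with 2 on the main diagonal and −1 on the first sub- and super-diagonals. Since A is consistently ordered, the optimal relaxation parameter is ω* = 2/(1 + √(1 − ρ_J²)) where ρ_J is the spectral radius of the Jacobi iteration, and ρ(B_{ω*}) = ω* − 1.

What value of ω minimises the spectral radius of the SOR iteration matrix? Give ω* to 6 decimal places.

B_J for the 170×170 system has eigenvalues cos(kπ/171); ρ_J = cos(π/171) = 0.999831.
√(1−ρ_J²) = |sin(π/171)| = 0.0183709
ω* = 2/(1+0.0183709) = 1.963921
At ω = 1.963921 every |λ(B_ω)| = ω−1, so ρ_SOR = 0.963921.

ω* = 1.963921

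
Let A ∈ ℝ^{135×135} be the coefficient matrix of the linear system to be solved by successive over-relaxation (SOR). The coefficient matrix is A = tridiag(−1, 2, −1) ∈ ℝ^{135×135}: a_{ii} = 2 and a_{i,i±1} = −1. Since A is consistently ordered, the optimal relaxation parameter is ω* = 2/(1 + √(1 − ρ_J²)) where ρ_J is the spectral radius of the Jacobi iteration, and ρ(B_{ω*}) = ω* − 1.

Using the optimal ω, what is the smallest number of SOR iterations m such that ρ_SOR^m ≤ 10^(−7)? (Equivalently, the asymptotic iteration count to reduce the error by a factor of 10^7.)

m = 349

B_J for the 135×135 system has eigenvalues cos(kπ/136); ρ_J = cos(π/136) = 0.9997332.
√(1−ρ_J²) simplifies to sin(π/136) = 0.0230979.
ω* = 2/(1 + 0.0230979) = 2/1.0230979 = 1.9548471.
At ω = 1.9548471 every |λ(B_ω)| = ω−1, so ρ_SOR = 0.9548471.
7·ln10 = 16.1181; −ln(0.9548471) = 0.0462041; m = ⌈16.1181/0.0462041⌉ = ⌈348.846⌉ = 349.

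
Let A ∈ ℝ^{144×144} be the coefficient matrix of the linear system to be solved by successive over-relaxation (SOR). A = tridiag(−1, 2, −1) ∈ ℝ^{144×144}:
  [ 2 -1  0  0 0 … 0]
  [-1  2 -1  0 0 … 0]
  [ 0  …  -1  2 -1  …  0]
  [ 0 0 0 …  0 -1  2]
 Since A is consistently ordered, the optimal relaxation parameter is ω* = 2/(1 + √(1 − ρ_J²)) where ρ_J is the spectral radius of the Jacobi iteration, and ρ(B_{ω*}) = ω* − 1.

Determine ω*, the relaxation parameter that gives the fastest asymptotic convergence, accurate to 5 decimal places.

n=144: λ(B_J) = 1 − λ(A)/2 = cos(kπ/145); k=1 gives ρ_J = 0.99977.
√(1−ρ_J²) = |sin(π/145)| = 0.021664
Young: ω* = 2/(1+√(1−ρ_J²)) = 2/(1+0.021664) = 2/1.021664 = 1.95759.
At ω = 1.95759 every |λ(B_ω)| = ω−1, so ρ_SOR = 0.95759.

ω* = 1.95759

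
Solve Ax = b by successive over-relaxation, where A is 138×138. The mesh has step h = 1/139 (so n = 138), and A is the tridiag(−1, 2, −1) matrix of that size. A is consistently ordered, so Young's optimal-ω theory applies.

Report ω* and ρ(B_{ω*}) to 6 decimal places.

ω* = 1.955800, ρ_SOR = 0.955800

spectrum of D⁻¹(L+U) = {cos(kπ/139) : 1≤k≤138}; ρ_J = cos(π/139) = 0.999745.
root = sin(π/139) = 0.0225995  (since 1−cos² = sin²).
ω* = 2/(1 + 0.0225995) = 2/1.0225995 = 1.955800.
Hence ρ(B_{ω*}) = 1.955800 − 1 = 0.955800.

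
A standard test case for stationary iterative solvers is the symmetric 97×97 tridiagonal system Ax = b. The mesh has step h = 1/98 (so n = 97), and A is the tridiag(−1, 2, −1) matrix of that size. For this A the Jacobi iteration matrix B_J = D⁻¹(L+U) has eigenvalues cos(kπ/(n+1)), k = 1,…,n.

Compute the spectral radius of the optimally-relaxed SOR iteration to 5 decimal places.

[ρ_J] n=97: ρ(B_J) = cos(π/(n+1)) = cos(π/98) = 0.99949.
root = sin(π/98) = 0.032052  (since 1−cos² = sin²).
Young: ω* = 2/(1+√(1−ρ_J²)) = 2/(1+0.032052) = 2/1.032052 = 1.93789.
At ω = 1.93789 every |λ(B_ω)| = ω−1, so ρ_SOR = 0.93789.

ρ_SOR = 0.93789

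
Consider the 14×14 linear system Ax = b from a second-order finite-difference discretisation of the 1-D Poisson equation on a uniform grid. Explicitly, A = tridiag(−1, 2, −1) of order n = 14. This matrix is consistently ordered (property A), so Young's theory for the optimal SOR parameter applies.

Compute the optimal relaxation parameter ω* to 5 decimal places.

ω* = 1.65575

ρ_J = max_k |cos(kπ/15)| = cos(π/15) = 0.97815
root = sin(π/15) = 0.207912  (since 1−cos² = sin²).
ω* = 2 / (1 + 0.207912) = 2 / 1.207912 ≈ 1.65575.
[ρ_SOR] ω* − 1 = 0.65575.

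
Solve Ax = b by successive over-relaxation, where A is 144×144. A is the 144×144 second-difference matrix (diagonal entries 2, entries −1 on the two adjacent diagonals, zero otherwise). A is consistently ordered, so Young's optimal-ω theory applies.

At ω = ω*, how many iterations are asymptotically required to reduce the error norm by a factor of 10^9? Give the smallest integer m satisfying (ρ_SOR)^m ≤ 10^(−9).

m = 479

[ρ_J] n=144: ρ(B_J) = cos(π/(n+1)) = cos(π/145) = 0.9997653.
√(1−ρ_J²) simplifies to sin(π/145) = 0.0216645.
So ω* = 2/1.0216645 = 1.9575898 (Young).
and ρ(B_{ω*}) = 1.9575898 − 1 = 0.9575898.
Need (0.9575898)^m ≤ 10^(−9): m ≥ 9·ln10/|ln 0.9575898| = 20.7233/0.0433358 = 478.203 ⇒ m = 479.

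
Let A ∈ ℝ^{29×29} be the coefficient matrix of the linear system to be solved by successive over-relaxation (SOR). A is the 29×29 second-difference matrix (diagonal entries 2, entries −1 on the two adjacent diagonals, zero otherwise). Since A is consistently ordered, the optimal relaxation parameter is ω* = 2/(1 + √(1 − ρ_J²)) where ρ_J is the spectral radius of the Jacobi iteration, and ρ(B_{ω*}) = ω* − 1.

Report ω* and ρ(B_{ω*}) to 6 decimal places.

ρ_J = max_k |cos(kπ/30)| = cos(π/30) = 0.994522
√(1−ρ_J²) simplifies to sin(π/30) = 0.1045285.
ω* = 2/(1+0.1045285) = 1.810727
ρ_SOR = ω* − 1 ≈ 0.810727.

ω* = 1.810727, ρ_SOR = 0.810727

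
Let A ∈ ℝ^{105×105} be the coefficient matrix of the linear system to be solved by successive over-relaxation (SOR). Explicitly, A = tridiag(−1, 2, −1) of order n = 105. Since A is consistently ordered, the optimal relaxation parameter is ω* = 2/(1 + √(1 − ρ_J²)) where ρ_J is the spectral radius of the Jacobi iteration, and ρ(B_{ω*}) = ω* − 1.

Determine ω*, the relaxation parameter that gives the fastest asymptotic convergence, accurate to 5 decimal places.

[ρ_J] n=105: ρ(B_J) = cos(π/(n+1)) = cos(π/106) = 0.99956.
√(1−ρ_J²) = |sin(π/106)| = 0.029633
Young: ω* = 2/(1+√(1−ρ_J²)) = 2/(1+0.029633) = 2/1.029633 = 1.94244.
ρ_SOR = ω* − 1 ≈ 0.94244.

ω* = 1.94244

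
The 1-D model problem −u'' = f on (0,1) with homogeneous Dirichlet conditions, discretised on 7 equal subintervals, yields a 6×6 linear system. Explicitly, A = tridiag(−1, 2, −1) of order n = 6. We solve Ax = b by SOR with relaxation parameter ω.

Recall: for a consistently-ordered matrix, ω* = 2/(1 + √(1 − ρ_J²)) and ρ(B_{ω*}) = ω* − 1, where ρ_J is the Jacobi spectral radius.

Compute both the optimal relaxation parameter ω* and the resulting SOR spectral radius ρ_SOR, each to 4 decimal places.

With n=6, ρ(Jacobi) = cos(π/7) = 0.9010.
root = sin(π/7) = 0.43388  (since 1−cos² = sin²).
ω* = 2/(1 + 0.43388) = 2/1.43388 = 1.3948.
[ρ_SOR] ω* − 1 = 0.3948.

ω* = 1.3948, ρ_SOR = 0.3948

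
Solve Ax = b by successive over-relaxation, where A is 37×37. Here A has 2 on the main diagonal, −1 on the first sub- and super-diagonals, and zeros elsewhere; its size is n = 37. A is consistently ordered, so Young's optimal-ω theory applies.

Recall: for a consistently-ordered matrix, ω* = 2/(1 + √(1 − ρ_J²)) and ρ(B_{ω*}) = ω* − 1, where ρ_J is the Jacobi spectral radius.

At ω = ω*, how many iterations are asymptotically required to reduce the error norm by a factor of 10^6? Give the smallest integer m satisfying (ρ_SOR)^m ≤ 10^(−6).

B_J for the 37×37 system has eigenvalues cos(kπ/38); ρ_J = cos(π/38) = 0.9965845.
√(1 − cos²(π/38)) = sin(π/38) ≈ 0.0825793.
Then 2/(1+√(1−ρ_J²)) = 2/(1+0.0825793); ω* = 2/1.0825793 = 1.8474397.
ρ_SOR = ω* − 1 ≈ 0.8474397.
m ≥ 6·ln10 / (−ln 0.8474397) = 83.459; smallest integer m = 84.

m = 84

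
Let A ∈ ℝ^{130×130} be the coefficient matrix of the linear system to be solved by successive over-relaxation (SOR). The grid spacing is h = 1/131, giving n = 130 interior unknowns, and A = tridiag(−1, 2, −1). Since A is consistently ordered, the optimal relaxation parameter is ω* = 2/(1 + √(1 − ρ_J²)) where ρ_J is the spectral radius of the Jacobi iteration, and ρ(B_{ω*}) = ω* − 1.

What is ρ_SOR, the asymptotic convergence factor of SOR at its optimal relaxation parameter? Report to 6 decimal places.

ρ_SOR = 0.953164

½·tridiag(1,0,1) at n=130: λ_k = cos(kπ/131); max |λ| at k=1 ⇒ ρ_J = cos(π/131) ≈ 0.999712.
√(1 − cos²(π/131)) = sin(π/131) ≈ 0.0239793.
So ω* = 2/1.0239793 = 1.953164 (Young).
ρ_SOR = ω* − 1 = 1.953164 − 1 = 0.953164.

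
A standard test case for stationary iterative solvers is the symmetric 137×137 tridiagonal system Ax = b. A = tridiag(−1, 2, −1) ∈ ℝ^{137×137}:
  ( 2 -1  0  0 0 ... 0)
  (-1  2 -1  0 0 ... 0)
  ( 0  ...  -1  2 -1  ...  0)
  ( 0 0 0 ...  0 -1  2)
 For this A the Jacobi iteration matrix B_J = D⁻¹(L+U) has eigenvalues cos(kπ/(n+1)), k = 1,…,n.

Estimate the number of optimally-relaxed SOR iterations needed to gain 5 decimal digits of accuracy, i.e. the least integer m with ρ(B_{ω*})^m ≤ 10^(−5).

m = 253

[ρ_J] n=137: ρ(B_J) = cos(π/(n+1)) = cos(π/138) = 0.9997409.
√(1 − cos²(π/138)) = sin(π/138) ≈ 0.0227632.
ω* = 2 / (1 + 0.0227632) = 2 / 1.0227632 ≈ 1.9554869.
At ω = 1.9554869 every |λ(B_ω)| = ω−1, so ρ_SOR = 0.9554869.
ρ_SOR^m ≤ 10^(−5) ⇔ m ≥ 5·ln10/(−ln 0.9554869) = 11.5129/0.0455342 = 252.841; m = ⌈252.841⌉ = 253.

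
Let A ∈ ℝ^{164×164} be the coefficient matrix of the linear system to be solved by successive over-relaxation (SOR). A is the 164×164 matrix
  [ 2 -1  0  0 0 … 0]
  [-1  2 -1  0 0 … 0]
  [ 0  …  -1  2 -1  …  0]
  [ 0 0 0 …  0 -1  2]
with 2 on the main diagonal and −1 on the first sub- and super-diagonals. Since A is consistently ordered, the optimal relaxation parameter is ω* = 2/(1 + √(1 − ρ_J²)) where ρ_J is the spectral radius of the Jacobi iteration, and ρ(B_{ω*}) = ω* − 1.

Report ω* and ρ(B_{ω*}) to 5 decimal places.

ω* = 1.96263, ρ_SOR = 0.96263

With n=164, ρ(Jacobi) = cos(π/165) = 0.99982.
√(1 − cos²(π/165)) = sin(π/165) ≈ 0.019039.
ω* = 2/(1+0.019039) = 1.96263
ρ_SOR = ω* − 1 ≈ 0.96263.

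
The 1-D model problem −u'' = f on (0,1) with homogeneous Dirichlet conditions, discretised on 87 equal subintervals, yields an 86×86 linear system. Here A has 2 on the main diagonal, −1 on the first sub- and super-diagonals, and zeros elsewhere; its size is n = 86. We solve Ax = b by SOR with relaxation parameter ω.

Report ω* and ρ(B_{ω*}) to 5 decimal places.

spectrum of D⁻¹(L+U) = {cos(kπ/87) : 1≤k≤86}; ρ_J = cos(π/87) = 0.99935.
√(1−ρ_J²) simplifies to sin(π/87) = 0.036102.
So ω* = 2/1.036102 = 1.93031 (Young).
[ρ_SOR] ω* − 1 = 0.93031.

ω* = 1.93031, ρ_SOR = 0.93031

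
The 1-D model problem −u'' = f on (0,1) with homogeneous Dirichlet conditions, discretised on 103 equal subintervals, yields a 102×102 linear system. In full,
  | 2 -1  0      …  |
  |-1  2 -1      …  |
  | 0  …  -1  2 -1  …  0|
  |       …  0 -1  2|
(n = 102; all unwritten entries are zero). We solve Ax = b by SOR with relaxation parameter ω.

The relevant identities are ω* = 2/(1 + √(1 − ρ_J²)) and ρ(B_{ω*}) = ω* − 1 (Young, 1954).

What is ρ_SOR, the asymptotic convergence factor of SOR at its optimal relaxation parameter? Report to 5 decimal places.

ρ_SOR = 0.94081

spectrum of D⁻¹(L+U) = {cos(kπ/103) : 1≤k≤102}; ρ_J = cos(π/103) = 0.99953.
√(1 − cos²(π/103)) = sin(π/103) ≈ 0.030496.
So ω* = 2/1.030496 = 1.94081 (Young).
and ρ(B_{ω*}) = 1.94081 − 1 = 0.94081.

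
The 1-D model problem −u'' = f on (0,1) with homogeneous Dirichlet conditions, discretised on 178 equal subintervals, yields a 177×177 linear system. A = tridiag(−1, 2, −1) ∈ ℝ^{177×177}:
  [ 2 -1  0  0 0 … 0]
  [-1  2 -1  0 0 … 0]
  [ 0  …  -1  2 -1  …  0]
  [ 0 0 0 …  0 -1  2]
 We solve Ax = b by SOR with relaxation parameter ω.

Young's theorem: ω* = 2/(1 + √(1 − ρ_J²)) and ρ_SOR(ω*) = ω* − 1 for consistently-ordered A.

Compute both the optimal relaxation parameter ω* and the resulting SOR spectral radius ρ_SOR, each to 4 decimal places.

n=177: λ(B_J) = 1 − λ(A)/2 = cos(kπ/178); k=1 gives ρ_J = 0.9998.
√(1−ρ_J²) = |sin(π/178)| = 0.01765
ω* = 2/(1 + 0.01765) = 2/1.01765 = 1.9653.
[ρ_SOR] ω* − 1 = 0.9653.

ω* = 1.9653, ρ_SOR = 0.9653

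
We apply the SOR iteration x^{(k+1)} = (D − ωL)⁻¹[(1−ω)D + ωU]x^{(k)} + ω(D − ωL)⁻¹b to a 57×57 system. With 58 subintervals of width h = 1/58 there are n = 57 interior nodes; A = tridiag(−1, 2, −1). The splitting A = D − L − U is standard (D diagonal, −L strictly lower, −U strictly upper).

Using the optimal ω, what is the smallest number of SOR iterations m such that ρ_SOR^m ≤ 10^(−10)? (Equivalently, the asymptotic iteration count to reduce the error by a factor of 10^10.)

[ρ_J] n=57: ρ(B_J) = cos(π/(n+1)) = cos(π/58) = 0.9985334.
1 − cos²(π/58) = sin²(π/58) ⇒ √(1−ρ_J²) = sin(π/58) = 0.0541389.
[ω*] 2 ÷ (1 + 0.0541389) = 2 ÷ 1.0541389 = 1.8972832.
ρ(B_{ω*}) = ω*−1 = 0.8972832
m ≥ 10·ln10 / (−ln 0.8972832) = 212.447; smallest integer m = 213.

m = 213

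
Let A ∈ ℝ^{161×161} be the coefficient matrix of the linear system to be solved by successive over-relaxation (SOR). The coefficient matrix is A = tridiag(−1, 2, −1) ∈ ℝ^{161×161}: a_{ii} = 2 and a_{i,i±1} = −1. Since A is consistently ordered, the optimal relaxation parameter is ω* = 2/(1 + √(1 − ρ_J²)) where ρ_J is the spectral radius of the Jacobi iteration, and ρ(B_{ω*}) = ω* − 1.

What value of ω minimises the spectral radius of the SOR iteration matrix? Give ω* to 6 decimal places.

ω* = 1.961955

With n=161, ρ(Jacobi) = cos(π/162) = 0.999812.
1 − cos²(π/162) = sin²(π/162) ⇒ √(1−ρ_J²) = sin(π/162) = 0.0193913.
ω* = 2 / (1 + 0.0193913) = 2 / 1.0193913 ≈ 1.961955.
and ρ(B_{ω*}) = 1.961955 − 1 = 0.961955.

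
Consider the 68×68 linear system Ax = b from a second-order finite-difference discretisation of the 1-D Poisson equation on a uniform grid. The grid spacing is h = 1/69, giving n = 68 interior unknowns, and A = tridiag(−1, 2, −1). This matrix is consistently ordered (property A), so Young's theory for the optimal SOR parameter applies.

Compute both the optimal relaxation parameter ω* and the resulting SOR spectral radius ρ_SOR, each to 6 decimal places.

ω* = 1.912934, ρ_SOR = 0.912934

With n=68, ρ(Jacobi) = cos(π/69) = 0.998964.
√(1−ρ_J²) = |sin(π/69)| = 0.0455146
Then 2/(1+√(1−ρ_J²)) = 2/(1+0.0455146); ω* = 2/1.0455146 = 1.912934.
[ρ_SOR] ω* − 1 = 0.912934.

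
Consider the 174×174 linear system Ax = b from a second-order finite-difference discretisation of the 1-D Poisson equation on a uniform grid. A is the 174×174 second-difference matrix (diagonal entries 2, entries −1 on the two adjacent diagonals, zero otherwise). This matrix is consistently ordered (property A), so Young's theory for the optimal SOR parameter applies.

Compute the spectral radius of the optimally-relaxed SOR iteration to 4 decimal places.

ρ_SOR = 0.9647

With n=174, ρ(Jacobi) = cos(π/175) = 0.9998.
√(1−ρ_J²) = |sin(π/175)| = 0.01795
ω* = 2/(1+0.01795) = 1.9647
Hence ρ(B_{ω*}) = 1.9647 − 1 = 0.9647.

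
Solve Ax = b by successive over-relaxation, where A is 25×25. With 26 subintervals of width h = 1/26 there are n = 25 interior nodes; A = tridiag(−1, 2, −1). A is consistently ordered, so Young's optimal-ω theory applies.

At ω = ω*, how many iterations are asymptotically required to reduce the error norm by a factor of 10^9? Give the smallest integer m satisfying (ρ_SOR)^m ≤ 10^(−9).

m = 86

[ρ_J] n=25: ρ(B_J) = cos(π/(n+1)) = cos(π/26) = 0.9927089.
1 − cos²(π/26) = sin²(π/26) ⇒ √(1−ρ_J²) = sin(π/26) = 0.1205367.
Young: ω* = 2/(1+√(1−ρ_J²)) = 2/(1+0.1205367) = 2/1.1205367 = 1.7848590.
and ρ(B_{ω*}) = 1.7848590 − 1 = 0.7848590.
m ≥ 9·ln10 / (−ln 0.7848590) = 85.545; smallest integer m = 86.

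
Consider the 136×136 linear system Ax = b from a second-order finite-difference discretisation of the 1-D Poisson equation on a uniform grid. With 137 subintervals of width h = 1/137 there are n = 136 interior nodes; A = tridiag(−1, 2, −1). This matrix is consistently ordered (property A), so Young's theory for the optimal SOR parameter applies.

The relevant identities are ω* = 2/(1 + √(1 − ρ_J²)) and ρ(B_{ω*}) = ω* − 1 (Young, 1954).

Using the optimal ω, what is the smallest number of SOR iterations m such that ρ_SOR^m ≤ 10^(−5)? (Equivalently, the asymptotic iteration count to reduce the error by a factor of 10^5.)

m = 252

spectrum of D⁻¹(L+U) = {cos(kπ/137) : 1≤k≤136}; ρ_J = cos(π/137) = 0.9997371.
√(1−ρ_J²) = |sin(π/137)| = 0.0229293
Young: ω* = 2/(1+√(1−ρ_J²)) = 2/(1+0.0229293) = 2/1.0229293 = 1.9551693.
At ω = 1.9551693 every |λ(B_ω)| = ω−1, so ρ_SOR = 0.9551693.
Need (0.9551693)^m ≤ 10^(−5): m ≥ 5·ln10/|ln 0.9551693| = 11.5129/0.0458667 = 251.008 ⇒ m = 252.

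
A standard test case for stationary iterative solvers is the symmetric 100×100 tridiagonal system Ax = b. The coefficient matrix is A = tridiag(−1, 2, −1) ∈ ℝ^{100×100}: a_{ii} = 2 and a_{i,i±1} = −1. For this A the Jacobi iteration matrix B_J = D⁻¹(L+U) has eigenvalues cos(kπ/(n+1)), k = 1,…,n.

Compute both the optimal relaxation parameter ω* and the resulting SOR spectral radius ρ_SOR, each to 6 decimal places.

ω* = 1.939676, ρ_SOR = 0.939676

ρ_J = max_k |cos(kπ/101)| = cos(π/101) = 0.999516
√(1 − cos²(π/101)) = sin(π/101) ≈ 0.0310999.
ω* = 2/(1+0.0310999) = 1.939676
and ρ(B_{ω*}) = 1.939676 − 1 = 0.939676.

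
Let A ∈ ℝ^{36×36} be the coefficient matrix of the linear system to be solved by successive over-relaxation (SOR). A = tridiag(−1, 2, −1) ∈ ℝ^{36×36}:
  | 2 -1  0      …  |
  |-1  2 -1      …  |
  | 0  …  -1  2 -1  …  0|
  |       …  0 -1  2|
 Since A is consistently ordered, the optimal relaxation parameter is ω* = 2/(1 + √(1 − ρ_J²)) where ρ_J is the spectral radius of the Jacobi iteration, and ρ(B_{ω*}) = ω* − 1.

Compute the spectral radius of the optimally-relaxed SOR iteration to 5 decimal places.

n=36: λ(B_J) = 1 − λ(A)/2 = cos(kπ/37); k=1 gives ρ_J = 0.99640.
√(1−ρ_J²) simplifies to sin(π/37) = 0.084806.
So ω* = 2/1.084806 = 1.84365 (Young).
ρ_SOR = ω* − 1 = 1.84365 − 1 = 0.84365.

ρ_SOR = 0.84365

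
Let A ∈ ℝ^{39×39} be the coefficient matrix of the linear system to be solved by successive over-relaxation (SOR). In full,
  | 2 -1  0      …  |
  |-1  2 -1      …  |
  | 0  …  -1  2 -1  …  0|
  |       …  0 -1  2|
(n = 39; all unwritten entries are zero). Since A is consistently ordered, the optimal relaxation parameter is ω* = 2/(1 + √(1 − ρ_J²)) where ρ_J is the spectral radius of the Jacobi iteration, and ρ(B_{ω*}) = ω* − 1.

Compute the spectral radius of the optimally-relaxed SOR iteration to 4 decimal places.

With n=39, ρ(Jacobi) = cos(π/40) = 0.9969.
√(1 − cos²(π/40)) = sin(π/40) ≈ 0.07846.
Young: ω* = 2/(1+√(1−ρ_J²)) = 2/(1+0.07846) = 2/1.07846 = 1.8545.
Hence ρ(B_{ω*}) = 1.8545 − 1 = 0.8545.

ρ_SOR = 0.8545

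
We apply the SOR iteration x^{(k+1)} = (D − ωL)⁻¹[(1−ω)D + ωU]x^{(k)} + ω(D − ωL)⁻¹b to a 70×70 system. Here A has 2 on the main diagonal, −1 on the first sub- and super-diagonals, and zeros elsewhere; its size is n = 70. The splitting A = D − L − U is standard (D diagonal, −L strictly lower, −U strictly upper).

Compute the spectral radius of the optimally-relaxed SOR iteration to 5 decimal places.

ρ_SOR = 0.91528

B_J for the 70×70 system has eigenvalues cos(kπ/71); ρ_J = cos(π/71) = 0.99902.
√(1−ρ_J²) simplifies to sin(π/71) = 0.044233.
[ω*] 2 ÷ (1 + 0.044233) = 2 ÷ 1.044233 = 1.91528.
Hence ρ(B_{ω*}) = 1.91528 − 1 = 0.91528.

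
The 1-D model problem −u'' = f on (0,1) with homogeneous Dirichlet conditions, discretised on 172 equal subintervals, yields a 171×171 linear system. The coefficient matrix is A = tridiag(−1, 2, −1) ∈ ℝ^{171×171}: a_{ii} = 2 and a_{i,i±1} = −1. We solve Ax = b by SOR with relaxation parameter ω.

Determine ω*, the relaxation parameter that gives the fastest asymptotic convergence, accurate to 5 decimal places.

ω* = 1.96413

With n=171, ρ(Jacobi) = cos(π/172) = 0.99983.
root = sin(π/172) = 0.018264  (since 1−cos² = sin²).
[ω*] 2 ÷ (1 + 0.018264) = 2 ÷ 1.018264 = 1.96413.
ρ(B_{ω*}) = ω*−1 = 0.96413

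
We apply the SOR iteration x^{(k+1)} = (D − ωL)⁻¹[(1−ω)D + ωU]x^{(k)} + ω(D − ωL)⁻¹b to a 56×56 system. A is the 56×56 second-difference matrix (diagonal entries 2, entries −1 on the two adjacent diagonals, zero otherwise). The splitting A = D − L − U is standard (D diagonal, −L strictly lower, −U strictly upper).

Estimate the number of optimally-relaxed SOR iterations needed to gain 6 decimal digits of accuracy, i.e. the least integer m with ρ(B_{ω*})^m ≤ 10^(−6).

½·tridiag(1,0,1) at n=56: λ_k = cos(kπ/57); max |λ| at k=1 ⇒ ρ_J = cos(π/57) ≈ 0.9984815.
√(1−ρ_J²) simplifies to sin(π/57) = 0.0550878.
Then 2/(1+√(1−ρ_J²)) = 2/(1+0.0550878); ω* = 2/1.0550878 = 1.8955768.
Hence ρ(B_{ω*}) = 1.8955768 − 1 = 0.8955768.
For 6 digits: m = 6·ln10 / (−ln 0.8955768) = 13.8155/0.110287 = 125.269; round up → m = 126.

m = 126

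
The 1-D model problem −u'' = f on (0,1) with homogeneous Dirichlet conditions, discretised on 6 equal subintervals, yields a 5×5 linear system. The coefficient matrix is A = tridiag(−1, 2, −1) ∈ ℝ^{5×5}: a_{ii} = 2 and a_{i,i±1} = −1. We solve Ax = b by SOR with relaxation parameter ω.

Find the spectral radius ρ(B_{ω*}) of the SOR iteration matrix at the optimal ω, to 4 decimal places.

½·tridiag(1,0,1) at n=5: λ_k = cos(kπ/6); max |λ| at k=1 ⇒ ρ_J = cos(π/6) ≈ 0.8660.
√(1−ρ_J²) simplifies to sin(π/6) = 0.50000.
Then 2/(1+√(1−ρ_J²)) = 2/(1+0.50000); ω* = 2/1.50000 = 1.3333.
and ρ(B_{ω*}) = 1.3333 − 1 = 0.3333.

ρ_SOR = 0.3333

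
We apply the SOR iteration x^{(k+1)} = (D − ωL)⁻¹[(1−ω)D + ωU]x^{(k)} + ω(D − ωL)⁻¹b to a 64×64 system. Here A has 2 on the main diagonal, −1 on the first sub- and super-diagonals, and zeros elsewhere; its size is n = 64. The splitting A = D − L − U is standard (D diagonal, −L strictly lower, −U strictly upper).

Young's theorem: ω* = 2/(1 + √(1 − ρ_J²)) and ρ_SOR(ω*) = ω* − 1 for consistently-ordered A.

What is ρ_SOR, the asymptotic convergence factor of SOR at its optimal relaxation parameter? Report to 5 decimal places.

spectrum of D⁻¹(L+U) = {cos(kπ/65) : 1≤k≤64}; ρ_J = cos(π/65) = 0.99883.
root = sin(π/65) = 0.048313  (since 1−cos² = sin²).
ω* = 2/(1+0.048313) = 1.90783
At ω = 1.90783 every |λ(B_ω)| = ω−1, so ρ_SOR = 0.90783.

ρ_SOR = 0.90783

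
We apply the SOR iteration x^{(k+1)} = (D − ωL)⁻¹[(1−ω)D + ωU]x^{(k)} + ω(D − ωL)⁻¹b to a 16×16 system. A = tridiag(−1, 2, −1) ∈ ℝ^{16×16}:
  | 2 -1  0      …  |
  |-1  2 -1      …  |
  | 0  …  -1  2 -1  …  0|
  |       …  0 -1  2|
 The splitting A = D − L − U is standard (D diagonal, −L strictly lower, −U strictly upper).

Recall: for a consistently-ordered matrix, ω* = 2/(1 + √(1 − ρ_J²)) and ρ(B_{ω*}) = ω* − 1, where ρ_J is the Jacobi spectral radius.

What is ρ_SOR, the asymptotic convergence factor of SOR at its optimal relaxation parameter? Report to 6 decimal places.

½·tridiag(1,0,1) at n=16: λ_k = cos(kπ/17); max |λ| at k=1 ⇒ ρ_J = cos(π/17) ≈ 0.982973.
√(1−ρ_J²) = |sin(π/17)| = 0.1837495
Then 2/(1+√(1−ρ_J²)) = 2/(1+0.1837495); ω* = 2/1.1837495 = 1.689547.
ρ_SOR = ω* − 1 = 1.689547 − 1 = 0.689547.

ρ_SOR = 0.689547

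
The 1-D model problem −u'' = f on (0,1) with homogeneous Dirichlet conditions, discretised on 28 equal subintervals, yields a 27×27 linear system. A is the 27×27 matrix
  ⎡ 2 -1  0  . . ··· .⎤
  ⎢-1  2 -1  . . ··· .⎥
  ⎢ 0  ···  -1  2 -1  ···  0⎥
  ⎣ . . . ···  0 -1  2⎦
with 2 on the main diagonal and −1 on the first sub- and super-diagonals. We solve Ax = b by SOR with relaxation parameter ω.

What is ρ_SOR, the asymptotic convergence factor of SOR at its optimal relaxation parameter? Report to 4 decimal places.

½·tridiag(1,0,1) at n=27: λ_k = cos(kπ/28); max |λ| at k=1 ⇒ ρ_J = cos(π/28) ≈ 0.9937.
root = sin(π/28) = 0.11196  (since 1−cos² = sin²).
[ω*] 2 ÷ (1 + 0.11196) = 2 ÷ 1.11196 = 1.7986.
Hence ρ(B_{ω*}) = 1.7986 − 1 = 0.7986.

ρ_SOR = 0.7986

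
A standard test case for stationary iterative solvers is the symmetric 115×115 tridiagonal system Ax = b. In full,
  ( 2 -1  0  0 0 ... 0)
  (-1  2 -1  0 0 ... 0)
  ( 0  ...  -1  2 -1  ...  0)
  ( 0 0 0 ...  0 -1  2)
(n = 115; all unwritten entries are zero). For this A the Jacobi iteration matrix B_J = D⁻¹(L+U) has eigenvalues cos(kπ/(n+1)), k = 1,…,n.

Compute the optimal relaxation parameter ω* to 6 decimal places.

ω* = 1.947269

ρ_J = max_k |cos(kπ/116)| = cos(π/116) = 0.999633
root = sin(π/116) = 0.0270794  (since 1−cos² = sin²).
So ω* = 2/1.0270794 = 1.947269 (Young).
[ρ_SOR] ω* − 1 = 0.947269.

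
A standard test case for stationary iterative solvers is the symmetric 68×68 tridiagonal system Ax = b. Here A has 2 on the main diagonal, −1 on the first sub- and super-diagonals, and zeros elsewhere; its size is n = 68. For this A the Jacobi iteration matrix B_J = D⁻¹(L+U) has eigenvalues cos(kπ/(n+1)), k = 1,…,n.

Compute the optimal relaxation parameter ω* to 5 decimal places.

n=68: λ(B_J) = 1 − λ(A)/2 = cos(kπ/69); k=1 gives ρ_J = 0.99896.
√(1−ρ_J²) simplifies to sin(π/69) = 0.045515.
ω* = 2/(1 + 0.045515) = 2/1.045515 = 1.91293.
ρ_SOR = ω* − 1 = 1.91293 − 1 = 0.91293.

ω* = 1.91293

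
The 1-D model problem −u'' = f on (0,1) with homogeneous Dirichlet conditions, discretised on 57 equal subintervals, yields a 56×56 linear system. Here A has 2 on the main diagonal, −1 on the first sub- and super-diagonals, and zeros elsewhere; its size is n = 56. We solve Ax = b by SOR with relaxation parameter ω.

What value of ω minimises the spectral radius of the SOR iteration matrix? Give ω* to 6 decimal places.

n=56: λ(B_J) = 1 − λ(A)/2 = cos(kπ/57); k=1 gives ρ_J = 0.998482.
√(1−ρ_J²) simplifies to sin(π/57) = 0.0550878.
Then 2/(1+√(1−ρ_J²)) = 2/(1+0.0550878); ω* = 2/1.0550878 = 1.895577.
At ω = 1.895577 every |λ(B_ω)| = ω−1, so ρ_SOR = 0.895577.

ω* = 1.895577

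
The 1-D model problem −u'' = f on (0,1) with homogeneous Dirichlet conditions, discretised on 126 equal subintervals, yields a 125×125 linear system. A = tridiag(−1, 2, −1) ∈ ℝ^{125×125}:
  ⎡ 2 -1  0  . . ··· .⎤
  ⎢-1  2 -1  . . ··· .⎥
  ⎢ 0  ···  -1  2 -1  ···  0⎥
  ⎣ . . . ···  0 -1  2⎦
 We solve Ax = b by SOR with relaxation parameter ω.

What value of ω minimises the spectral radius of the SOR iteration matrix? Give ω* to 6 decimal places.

ω* = 1.951351

B_J for the 125×125 system has eigenvalues cos(kπ/126); ρ_J = cos(π/126) = 0.999689.
√(1 − cos²(π/126)) = sin(π/126) ≈ 0.0249307.
So ω* = 2/1.0249307 = 1.951351 (Young).
and ρ(B_{ω*}) = 1.951351 − 1 = 0.951351.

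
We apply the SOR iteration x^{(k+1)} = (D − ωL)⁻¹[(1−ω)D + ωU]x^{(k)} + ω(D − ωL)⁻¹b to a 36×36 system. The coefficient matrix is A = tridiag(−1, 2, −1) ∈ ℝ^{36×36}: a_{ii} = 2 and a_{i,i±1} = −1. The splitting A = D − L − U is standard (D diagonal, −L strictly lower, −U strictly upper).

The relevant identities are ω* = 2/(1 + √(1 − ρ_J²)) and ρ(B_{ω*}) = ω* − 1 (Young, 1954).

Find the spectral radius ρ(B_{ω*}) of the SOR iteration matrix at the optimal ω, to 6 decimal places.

½·tridiag(1,0,1) at n=36: λ_k = cos(kπ/37); max |λ| at k=1 ⇒ ρ_J = cos(π/37) ≈ 0.996397.
√(1−ρ_J²) = |sin(π/37)| = 0.0848059
Then 2/(1+√(1−ρ_J²)) = 2/(1+0.0848059); ω* = 2/1.0848059 = 1.843648.
[ρ_SOR] ω* − 1 = 0.843648.

ρ_SOR = 0.843648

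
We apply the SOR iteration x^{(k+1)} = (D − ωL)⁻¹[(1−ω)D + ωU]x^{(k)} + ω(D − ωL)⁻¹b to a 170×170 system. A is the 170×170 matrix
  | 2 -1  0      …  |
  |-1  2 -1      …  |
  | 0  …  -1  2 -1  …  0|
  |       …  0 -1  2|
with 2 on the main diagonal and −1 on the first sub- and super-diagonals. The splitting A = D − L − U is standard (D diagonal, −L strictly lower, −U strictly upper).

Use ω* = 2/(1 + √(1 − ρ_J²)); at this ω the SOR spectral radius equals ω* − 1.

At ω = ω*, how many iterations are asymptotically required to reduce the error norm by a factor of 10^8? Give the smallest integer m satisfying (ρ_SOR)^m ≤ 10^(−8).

[ρ_J] n=170: ρ(B_J) = cos(π/(n+1)) = cos(π/171) = 0.9998312.
root = sin(π/171) = 0.0183709  (since 1−cos² = sin²).
ω* = 2 / (1 + 0.0183709) = 2 / 1.0183709 ≈ 1.9639210.
and ρ(B_{ω*}) = 1.9639210 − 1 = 0.9639210.
Need (0.9639210)^m ≤ 10^(−8): m ≥ 8·ln10/|ln 0.9639210| = 18.4207/0.0367459 = 501.299 ⇒ m = 502.

m = 502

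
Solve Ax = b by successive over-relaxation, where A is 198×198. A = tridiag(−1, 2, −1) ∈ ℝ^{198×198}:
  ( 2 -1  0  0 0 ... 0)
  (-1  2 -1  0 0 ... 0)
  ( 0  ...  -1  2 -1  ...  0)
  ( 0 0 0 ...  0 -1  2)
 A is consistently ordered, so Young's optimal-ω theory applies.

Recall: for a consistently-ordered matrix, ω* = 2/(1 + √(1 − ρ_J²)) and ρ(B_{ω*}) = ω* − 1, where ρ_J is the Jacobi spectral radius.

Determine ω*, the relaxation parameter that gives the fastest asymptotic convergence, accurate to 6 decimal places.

ω* = 1.968918

½·tridiag(1,0,1) at n=198: λ_k = cos(kπ/199); max |λ| at k=1 ⇒ ρ_J = cos(π/199) ≈ 0.999875.
1 − cos²(π/199) = sin²(π/199) ⇒ √(1−ρ_J²) = sin(π/199) = 0.0157862.
ω* = 2 / (1 + 0.0157862) = 2 / 1.0157862 ≈ 1.968918.
At ω = 1.968918 every |λ(B_ω)| = ω−1, so ρ_SOR = 0.968918.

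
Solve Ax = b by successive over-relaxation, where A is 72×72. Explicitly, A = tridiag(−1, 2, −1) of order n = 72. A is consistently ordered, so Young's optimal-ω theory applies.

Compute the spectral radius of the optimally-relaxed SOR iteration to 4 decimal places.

½·tridiag(1,0,1) at n=72: λ_k = cos(kπ/73); max |λ| at k=1 ⇒ ρ_J = cos(π/73) ≈ 0.9991.
√(1−ρ_J²) = |sin(π/73)| = 0.04302
Young: ω* = 2/(1+√(1−ρ_J²)) = 2/(1+0.04302) = 2/1.04302 = 1.9175.
Hence ρ(B_{ω*}) = 1.9175 − 1 = 0.9175.

ρ_SOR = 0.9175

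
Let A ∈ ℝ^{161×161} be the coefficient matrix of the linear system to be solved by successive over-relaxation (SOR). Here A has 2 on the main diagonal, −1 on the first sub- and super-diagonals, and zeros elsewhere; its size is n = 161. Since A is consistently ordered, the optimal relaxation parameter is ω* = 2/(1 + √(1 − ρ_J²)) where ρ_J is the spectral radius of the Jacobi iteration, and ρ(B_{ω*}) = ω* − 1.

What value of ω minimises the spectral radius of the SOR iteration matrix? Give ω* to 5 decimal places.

ω* = 1.96196

[ρ_J] n=161: ρ(B_J) = cos(π/(n+1)) = cos(π/162) = 0.99981.
1 − cos²(π/162) = sin²(π/162) ⇒ √(1−ρ_J²) = sin(π/162) = 0.019391.
ω* = 2 / (1 + 0.019391) = 2 / 1.019391 ≈ 1.96196.
At ω = 1.96196 every |λ(B_ω)| = ω−1, so ρ_SOR = 0.96196.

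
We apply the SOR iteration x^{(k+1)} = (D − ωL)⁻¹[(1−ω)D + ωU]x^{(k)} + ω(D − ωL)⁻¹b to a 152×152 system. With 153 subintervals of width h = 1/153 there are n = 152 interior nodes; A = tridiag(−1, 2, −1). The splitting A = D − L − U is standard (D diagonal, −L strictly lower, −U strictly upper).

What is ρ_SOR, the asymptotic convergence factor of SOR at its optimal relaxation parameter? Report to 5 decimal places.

ρ_SOR = 0.95976

B_J for the 152×152 system has eigenvalues cos(kπ/153); ρ_J = cos(π/153) = 0.99979.
√(1−ρ_J²) simplifies to sin(π/153) = 0.020532.
So ω* = 2/1.020532 = 1.95976 (Young).
[ρ_SOR] ω* − 1 = 0.95976.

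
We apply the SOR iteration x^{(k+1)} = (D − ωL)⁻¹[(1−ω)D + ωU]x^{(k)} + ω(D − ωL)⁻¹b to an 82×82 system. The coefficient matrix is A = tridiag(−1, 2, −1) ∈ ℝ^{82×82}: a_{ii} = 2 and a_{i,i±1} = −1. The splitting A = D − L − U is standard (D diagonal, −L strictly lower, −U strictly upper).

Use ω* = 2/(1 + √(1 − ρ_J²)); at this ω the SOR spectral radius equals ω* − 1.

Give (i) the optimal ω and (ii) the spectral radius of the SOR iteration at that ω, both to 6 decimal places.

ω* = 1.927077, ρ_SOR = 0.927077

spectrum of D⁻¹(L+U) = {cos(kπ/83) : 1≤k≤82}; ρ_J = cos(π/83) = 0.999284.
root = sin(π/83) = 0.0378415  (since 1−cos² = sin²).
[ω*] 2 ÷ (1 + 0.0378415) = 2 ÷ 1.0378415 = 1.927077.
[ρ_SOR] ω* − 1 = 0.927077.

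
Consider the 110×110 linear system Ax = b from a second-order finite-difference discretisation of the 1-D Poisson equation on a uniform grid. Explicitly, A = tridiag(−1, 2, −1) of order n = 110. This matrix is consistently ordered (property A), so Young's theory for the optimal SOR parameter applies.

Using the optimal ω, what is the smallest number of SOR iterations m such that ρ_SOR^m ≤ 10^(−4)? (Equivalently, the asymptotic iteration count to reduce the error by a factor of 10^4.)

With n=110, ρ(Jacobi) = cos(π/111) = 0.9995995.
√(1 − cos²(π/111)) = sin(π/111) ≈ 0.0282989.
So ω* = 2/1.0282989 = 1.9449598 (Young).
ρ_SOR = ω* − 1 = 1.9449598 − 1 = 0.9449598.
Need (0.9449598)^m ≤ 10^(−4): m ≥ 4·ln10/|ln 0.9449598| = 9.21034/0.0566129 = 162.690 ⇒ m = 163.

m = 163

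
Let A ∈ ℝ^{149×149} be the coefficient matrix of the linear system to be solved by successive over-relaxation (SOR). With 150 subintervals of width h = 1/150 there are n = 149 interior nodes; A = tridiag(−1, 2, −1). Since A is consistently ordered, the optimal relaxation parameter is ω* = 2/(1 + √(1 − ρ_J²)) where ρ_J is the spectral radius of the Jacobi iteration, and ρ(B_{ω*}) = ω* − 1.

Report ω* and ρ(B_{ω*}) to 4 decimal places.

ω* = 1.9590, ρ_SOR = 0.9590

[ρ_J] n=149: ρ(B_J) = cos(π/(n+1)) = cos(π/150) = 0.9998.
1 − cos²(π/150) = sin²(π/150) ⇒ √(1−ρ_J²) = sin(π/150) = 0.02094.
Young: ω* = 2/(1+√(1−ρ_J²)) = 2/(1+0.02094) = 2/1.02094 = 1.9590.
ρ_SOR = ω* − 1 = 1.9590 − 1 = 0.9590.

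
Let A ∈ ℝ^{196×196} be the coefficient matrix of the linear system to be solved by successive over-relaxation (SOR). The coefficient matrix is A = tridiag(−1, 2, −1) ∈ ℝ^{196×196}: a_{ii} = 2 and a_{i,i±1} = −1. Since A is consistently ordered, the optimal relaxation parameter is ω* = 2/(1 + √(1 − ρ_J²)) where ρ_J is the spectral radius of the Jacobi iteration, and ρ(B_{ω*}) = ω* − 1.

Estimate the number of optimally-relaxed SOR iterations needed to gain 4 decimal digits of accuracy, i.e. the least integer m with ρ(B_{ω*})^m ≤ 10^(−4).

m = 289

spectrum of D⁻¹(L+U) = {cos(kπ/197) : 1≤k≤196}; ρ_J = cos(π/197) = 0.9998728.
√(1 − cos²(π/197)) = sin(π/197) ≈ 0.0159465.
[ω*] 2 ÷ (1 + 0.0159465) = 2 ÷ 1.0159465 = 1.9686076.
ρ(B_{ω*}) = ω*−1 = 0.9686076
Need (0.9686076)^m ≤ 10^(−4): m ≥ 4·ln10/|ln 0.9686076| = 9.21034/0.0318957 = 288.764 ⇒ m = 289.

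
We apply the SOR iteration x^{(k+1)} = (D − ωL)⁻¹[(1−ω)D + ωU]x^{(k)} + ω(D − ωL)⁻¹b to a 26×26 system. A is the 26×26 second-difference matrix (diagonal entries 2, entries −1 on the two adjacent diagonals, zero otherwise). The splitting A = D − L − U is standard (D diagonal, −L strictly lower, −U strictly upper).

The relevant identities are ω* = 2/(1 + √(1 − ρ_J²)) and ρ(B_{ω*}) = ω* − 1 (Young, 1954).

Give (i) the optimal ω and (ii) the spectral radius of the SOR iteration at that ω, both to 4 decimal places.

½·tridiag(1,0,1) at n=26: λ_k = cos(kπ/27); max |λ| at k=1 ⇒ ρ_J = cos(π/27) ≈ 0.9932.
1 − cos²(π/27) = sin²(π/27) ⇒ √(1−ρ_J²) = sin(π/27) = 0.11609.
ω* = 2/(1+0.11609) = 1.7920
ρ_SOR = ω* − 1 ≈ 0.7920.

ω* = 1.7920, ρ_SOR = 0.7920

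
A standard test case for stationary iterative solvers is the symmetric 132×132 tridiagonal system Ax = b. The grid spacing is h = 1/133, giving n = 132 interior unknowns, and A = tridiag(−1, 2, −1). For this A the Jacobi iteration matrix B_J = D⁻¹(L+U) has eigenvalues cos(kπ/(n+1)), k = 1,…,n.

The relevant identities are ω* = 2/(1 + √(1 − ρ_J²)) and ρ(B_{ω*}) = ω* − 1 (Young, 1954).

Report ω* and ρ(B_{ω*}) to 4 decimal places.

[ρ_J] n=132: ρ(B_J) = cos(π/(n+1)) = cos(π/133) = 0.9997.
root = sin(π/133) = 0.02362  (since 1−cos² = sin²).
[ω*] 2 ÷ (1 + 0.02362) = 2 ÷ 1.02362 = 1.9539.
ρ_SOR = ω* − 1 ≈ 0.9539.

ω* = 1.9539, ρ_SOR = 0.9539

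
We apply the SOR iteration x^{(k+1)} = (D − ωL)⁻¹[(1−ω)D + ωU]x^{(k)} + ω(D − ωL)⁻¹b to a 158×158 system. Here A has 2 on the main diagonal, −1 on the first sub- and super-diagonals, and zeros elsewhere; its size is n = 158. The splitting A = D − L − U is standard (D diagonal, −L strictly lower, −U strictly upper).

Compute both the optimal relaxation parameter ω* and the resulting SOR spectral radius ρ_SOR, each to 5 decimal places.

½·tridiag(1,0,1) at n=158: λ_k = cos(kπ/159); max |λ| at k=1 ⇒ ρ_J = cos(π/159) ≈ 0.99980.
1 − cos²(π/159) = sin²(π/159) ⇒ √(1−ρ_J²) = sin(π/159) = 0.019757.
ω* = 2 / (1 + 0.019757) = 2 / 1.019757 ≈ 1.96125.
ρ_SOR = ω* − 1 ≈ 0.96125.

ω* = 1.96125, ρ_SOR = 0.96125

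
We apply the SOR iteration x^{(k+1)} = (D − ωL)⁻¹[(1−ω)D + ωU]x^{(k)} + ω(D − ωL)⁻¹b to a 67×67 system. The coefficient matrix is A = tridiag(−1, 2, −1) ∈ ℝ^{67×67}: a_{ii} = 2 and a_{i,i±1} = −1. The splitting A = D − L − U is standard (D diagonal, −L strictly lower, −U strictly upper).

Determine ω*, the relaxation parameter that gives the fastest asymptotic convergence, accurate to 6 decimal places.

ω* = 1.911711

n=67: λ(B_J) = 1 − λ(A)/2 = cos(kπ/68); k=1 gives ρ_J = 0.998933.
√(1−ρ_J²) = |sin(π/68)| = 0.0461835
ω* = 2/(1 + 0.0461835) = 2/1.0461835 = 1.911711.
[ρ_SOR] ω* − 1 = 0.911711.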